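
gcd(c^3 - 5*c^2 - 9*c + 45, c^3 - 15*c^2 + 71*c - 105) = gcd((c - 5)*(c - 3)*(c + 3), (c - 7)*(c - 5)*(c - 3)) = c^2 - 8*c + 15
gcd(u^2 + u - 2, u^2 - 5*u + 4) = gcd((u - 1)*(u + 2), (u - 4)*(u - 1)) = u - 1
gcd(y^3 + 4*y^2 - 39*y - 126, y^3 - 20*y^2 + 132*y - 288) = y - 6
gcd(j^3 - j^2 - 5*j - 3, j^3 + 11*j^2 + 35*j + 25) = j + 1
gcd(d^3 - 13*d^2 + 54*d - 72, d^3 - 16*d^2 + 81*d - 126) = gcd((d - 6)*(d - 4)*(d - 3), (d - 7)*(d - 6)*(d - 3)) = d^2 - 9*d + 18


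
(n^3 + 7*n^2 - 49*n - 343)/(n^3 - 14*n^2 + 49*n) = (n^2 + 14*n + 49)/(n*(n - 7))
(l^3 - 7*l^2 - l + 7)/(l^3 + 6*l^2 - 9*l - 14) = (l^2 - 8*l + 7)/(l^2 + 5*l - 14)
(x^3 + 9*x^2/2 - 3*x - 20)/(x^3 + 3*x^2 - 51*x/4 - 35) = 2*(x - 2)/(2*x - 7)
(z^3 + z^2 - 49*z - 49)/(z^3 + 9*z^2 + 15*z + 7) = (z - 7)/(z + 1)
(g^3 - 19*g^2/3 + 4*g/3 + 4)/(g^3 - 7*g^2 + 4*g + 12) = (g^2 - g/3 - 2/3)/(g^2 - g - 2)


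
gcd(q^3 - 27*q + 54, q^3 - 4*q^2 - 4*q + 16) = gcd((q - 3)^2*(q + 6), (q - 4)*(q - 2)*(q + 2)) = 1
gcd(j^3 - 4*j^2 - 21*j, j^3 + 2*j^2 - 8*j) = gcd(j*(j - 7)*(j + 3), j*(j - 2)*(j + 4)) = j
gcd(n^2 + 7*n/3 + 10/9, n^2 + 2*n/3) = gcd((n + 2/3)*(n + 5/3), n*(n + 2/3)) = n + 2/3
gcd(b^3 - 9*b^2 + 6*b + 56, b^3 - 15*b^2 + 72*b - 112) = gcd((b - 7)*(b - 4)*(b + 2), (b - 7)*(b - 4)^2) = b^2 - 11*b + 28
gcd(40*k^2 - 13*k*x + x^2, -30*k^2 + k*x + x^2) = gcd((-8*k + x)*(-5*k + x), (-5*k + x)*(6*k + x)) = -5*k + x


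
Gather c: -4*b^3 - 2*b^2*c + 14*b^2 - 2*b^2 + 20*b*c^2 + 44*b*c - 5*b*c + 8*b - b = -4*b^3 + 12*b^2 + 20*b*c^2 + 7*b + c*(-2*b^2 + 39*b)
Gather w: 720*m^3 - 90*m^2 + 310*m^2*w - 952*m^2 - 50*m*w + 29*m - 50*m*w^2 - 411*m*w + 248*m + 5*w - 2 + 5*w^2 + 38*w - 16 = 720*m^3 - 1042*m^2 + 277*m + w^2*(5 - 50*m) + w*(310*m^2 - 461*m + 43) - 18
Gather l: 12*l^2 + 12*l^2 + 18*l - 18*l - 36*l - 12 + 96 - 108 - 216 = 24*l^2 - 36*l - 240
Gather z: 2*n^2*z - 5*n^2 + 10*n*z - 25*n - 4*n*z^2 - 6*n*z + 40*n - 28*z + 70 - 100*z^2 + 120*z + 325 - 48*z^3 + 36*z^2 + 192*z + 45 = -5*n^2 + 15*n - 48*z^3 + z^2*(-4*n - 64) + z*(2*n^2 + 4*n + 284) + 440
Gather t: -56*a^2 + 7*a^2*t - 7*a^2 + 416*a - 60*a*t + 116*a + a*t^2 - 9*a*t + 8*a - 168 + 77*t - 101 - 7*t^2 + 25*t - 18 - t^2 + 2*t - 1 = -63*a^2 + 540*a + t^2*(a - 8) + t*(7*a^2 - 69*a + 104) - 288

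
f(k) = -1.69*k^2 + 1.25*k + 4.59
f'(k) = 1.25 - 3.38*k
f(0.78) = 4.54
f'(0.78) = -1.39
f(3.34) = -10.09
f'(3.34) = -10.04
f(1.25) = 3.51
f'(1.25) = -2.98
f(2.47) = -2.63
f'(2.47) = -7.10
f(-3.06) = -15.06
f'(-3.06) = 11.59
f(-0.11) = 4.43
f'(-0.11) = 1.62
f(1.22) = 3.60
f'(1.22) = -2.87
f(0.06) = 4.66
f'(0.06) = 1.05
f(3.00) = -6.87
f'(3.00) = -8.89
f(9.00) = -121.05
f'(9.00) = -29.17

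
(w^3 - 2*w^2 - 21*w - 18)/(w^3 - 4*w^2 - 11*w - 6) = (w + 3)/(w + 1)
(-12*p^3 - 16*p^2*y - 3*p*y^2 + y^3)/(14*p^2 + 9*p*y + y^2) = (-6*p^2 - 5*p*y + y^2)/(7*p + y)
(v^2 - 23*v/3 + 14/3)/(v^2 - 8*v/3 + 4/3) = (v - 7)/(v - 2)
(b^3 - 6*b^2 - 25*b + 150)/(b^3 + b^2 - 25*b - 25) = (b - 6)/(b + 1)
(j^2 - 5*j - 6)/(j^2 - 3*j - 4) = (j - 6)/(j - 4)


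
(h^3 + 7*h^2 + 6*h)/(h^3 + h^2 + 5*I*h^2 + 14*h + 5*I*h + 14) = h*(h + 6)/(h^2 + 5*I*h + 14)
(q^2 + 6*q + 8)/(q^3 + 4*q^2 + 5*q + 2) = (q + 4)/(q^2 + 2*q + 1)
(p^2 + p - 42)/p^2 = (p^2 + p - 42)/p^2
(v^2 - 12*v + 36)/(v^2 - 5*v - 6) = (v - 6)/(v + 1)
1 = 1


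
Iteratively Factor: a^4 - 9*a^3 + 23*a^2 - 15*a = (a - 3)*(a^3 - 6*a^2 + 5*a) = a*(a - 3)*(a^2 - 6*a + 5) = a*(a - 3)*(a - 1)*(a - 5)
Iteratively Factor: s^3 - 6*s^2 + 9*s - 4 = (s - 1)*(s^2 - 5*s + 4) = (s - 1)^2*(s - 4)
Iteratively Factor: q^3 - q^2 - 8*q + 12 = (q - 2)*(q^2 + q - 6) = (q - 2)^2*(q + 3)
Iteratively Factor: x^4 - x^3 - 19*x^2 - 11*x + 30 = (x + 3)*(x^3 - 4*x^2 - 7*x + 10) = (x - 5)*(x + 3)*(x^2 + x - 2) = (x - 5)*(x + 2)*(x + 3)*(x - 1)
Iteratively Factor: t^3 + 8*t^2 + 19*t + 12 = (t + 4)*(t^2 + 4*t + 3) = (t + 1)*(t + 4)*(t + 3)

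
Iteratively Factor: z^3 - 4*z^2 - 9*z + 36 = (z + 3)*(z^2 - 7*z + 12) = (z - 3)*(z + 3)*(z - 4)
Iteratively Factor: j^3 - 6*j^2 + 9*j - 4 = (j - 4)*(j^2 - 2*j + 1) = (j - 4)*(j - 1)*(j - 1)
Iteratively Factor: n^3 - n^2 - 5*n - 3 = (n + 1)*(n^2 - 2*n - 3) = (n - 3)*(n + 1)*(n + 1)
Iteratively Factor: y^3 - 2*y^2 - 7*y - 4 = (y + 1)*(y^2 - 3*y - 4) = (y - 4)*(y + 1)*(y + 1)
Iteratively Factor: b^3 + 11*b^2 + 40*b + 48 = (b + 4)*(b^2 + 7*b + 12) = (b + 4)^2*(b + 3)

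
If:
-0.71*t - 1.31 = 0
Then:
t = -1.85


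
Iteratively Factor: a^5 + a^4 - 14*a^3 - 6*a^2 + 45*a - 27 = (a - 3)*(a^4 + 4*a^3 - 2*a^2 - 12*a + 9) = (a - 3)*(a + 3)*(a^3 + a^2 - 5*a + 3) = (a - 3)*(a - 1)*(a + 3)*(a^2 + 2*a - 3) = (a - 3)*(a - 1)*(a + 3)^2*(a - 1)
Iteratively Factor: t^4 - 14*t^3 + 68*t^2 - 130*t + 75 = (t - 5)*(t^3 - 9*t^2 + 23*t - 15) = (t - 5)*(t - 1)*(t^2 - 8*t + 15) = (t - 5)^2*(t - 1)*(t - 3)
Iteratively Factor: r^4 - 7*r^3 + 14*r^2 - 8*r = (r - 1)*(r^3 - 6*r^2 + 8*r) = (r - 2)*(r - 1)*(r^2 - 4*r) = (r - 4)*(r - 2)*(r - 1)*(r)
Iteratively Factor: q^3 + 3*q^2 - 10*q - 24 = (q + 2)*(q^2 + q - 12) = (q - 3)*(q + 2)*(q + 4)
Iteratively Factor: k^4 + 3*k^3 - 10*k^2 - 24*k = (k + 4)*(k^3 - k^2 - 6*k) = (k + 2)*(k + 4)*(k^2 - 3*k) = (k - 3)*(k + 2)*(k + 4)*(k)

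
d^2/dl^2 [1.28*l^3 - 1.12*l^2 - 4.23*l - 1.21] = 7.68*l - 2.24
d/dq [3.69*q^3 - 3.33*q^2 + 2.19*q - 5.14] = 11.07*q^2 - 6.66*q + 2.19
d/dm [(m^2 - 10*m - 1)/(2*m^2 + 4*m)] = (6*m^2 + m + 1)/(m^2*(m^2 + 4*m + 4))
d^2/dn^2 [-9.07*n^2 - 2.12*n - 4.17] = -18.1400000000000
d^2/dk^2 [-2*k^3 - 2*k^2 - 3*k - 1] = -12*k - 4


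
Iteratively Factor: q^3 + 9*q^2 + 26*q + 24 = (q + 2)*(q^2 + 7*q + 12) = (q + 2)*(q + 3)*(q + 4)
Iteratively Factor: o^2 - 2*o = (o - 2)*(o)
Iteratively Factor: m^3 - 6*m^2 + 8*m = (m - 2)*(m^2 - 4*m) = (m - 4)*(m - 2)*(m)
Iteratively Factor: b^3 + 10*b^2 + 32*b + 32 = (b + 4)*(b^2 + 6*b + 8) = (b + 2)*(b + 4)*(b + 4)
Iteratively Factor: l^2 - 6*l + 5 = (l - 5)*(l - 1)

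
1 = 1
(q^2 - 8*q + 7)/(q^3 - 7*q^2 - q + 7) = 1/(q + 1)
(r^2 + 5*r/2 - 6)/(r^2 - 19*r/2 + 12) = (r + 4)/(r - 8)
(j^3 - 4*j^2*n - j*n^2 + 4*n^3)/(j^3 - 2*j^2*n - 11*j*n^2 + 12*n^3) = (j + n)/(j + 3*n)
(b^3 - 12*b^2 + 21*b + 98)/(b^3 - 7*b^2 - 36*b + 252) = (b^2 - 5*b - 14)/(b^2 - 36)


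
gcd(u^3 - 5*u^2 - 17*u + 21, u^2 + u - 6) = u + 3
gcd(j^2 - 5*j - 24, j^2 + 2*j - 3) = j + 3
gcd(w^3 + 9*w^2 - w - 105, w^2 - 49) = w + 7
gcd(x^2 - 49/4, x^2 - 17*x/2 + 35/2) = x - 7/2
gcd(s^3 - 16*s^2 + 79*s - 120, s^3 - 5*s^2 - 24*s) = s - 8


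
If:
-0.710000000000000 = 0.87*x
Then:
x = -0.82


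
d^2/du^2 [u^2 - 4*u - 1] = 2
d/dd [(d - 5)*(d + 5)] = 2*d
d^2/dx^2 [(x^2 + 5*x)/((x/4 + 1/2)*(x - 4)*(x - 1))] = 8*(x^6 + 15*x^5 - 27*x^4 + x^3 - 168*x^2 + 360*x + 304)/(x^9 - 9*x^8 + 9*x^7 + 105*x^6 - 198*x^5 - 396*x^4 + 840*x^3 + 288*x^2 - 1152*x + 512)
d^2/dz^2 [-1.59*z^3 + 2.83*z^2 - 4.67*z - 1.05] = 5.66 - 9.54*z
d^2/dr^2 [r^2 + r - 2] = 2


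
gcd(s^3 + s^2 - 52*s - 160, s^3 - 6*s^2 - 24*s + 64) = s^2 - 4*s - 32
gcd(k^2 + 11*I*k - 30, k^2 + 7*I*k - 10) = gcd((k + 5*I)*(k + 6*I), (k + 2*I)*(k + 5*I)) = k + 5*I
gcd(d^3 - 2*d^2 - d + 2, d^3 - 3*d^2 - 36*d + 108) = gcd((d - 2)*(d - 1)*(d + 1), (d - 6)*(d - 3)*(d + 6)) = 1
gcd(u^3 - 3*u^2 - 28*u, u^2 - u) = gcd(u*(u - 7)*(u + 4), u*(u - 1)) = u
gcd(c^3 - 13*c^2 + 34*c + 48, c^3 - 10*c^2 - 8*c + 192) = c^2 - 14*c + 48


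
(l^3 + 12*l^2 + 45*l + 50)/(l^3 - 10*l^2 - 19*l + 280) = (l^2 + 7*l + 10)/(l^2 - 15*l + 56)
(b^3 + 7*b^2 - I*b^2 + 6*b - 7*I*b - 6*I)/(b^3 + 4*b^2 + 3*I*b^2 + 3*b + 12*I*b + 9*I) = (b^2 + b*(6 - I) - 6*I)/(b^2 + 3*b*(1 + I) + 9*I)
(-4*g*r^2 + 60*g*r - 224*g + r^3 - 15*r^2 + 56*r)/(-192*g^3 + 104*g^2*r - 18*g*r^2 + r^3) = (r^2 - 15*r + 56)/(48*g^2 - 14*g*r + r^2)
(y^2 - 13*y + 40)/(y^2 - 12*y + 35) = (y - 8)/(y - 7)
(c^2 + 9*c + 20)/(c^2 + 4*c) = (c + 5)/c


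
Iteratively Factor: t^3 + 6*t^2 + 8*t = (t + 4)*(t^2 + 2*t) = t*(t + 4)*(t + 2)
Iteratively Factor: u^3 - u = (u)*(u^2 - 1) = u*(u - 1)*(u + 1)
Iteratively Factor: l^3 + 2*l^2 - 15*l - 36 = (l + 3)*(l^2 - l - 12) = (l - 4)*(l + 3)*(l + 3)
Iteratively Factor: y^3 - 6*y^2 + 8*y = (y)*(y^2 - 6*y + 8) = y*(y - 4)*(y - 2)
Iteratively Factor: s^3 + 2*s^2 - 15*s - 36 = (s - 4)*(s^2 + 6*s + 9) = (s - 4)*(s + 3)*(s + 3)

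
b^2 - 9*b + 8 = (b - 8)*(b - 1)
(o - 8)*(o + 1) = o^2 - 7*o - 8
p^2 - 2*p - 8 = (p - 4)*(p + 2)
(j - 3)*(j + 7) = j^2 + 4*j - 21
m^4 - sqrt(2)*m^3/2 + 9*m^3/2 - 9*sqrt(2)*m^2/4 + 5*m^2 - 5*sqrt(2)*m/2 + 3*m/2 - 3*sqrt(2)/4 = (m + 1/2)*(m + 1)*(m + 3)*(m - sqrt(2)/2)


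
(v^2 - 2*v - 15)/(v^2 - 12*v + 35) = (v + 3)/(v - 7)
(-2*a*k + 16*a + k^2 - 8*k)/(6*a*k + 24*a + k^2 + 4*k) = (-2*a*k + 16*a + k^2 - 8*k)/(6*a*k + 24*a + k^2 + 4*k)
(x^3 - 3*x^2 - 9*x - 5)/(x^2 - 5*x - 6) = (x^2 - 4*x - 5)/(x - 6)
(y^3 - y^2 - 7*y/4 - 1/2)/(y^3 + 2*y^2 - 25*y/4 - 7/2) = (2*y + 1)/(2*y + 7)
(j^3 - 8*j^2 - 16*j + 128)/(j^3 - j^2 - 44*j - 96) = (j - 4)/(j + 3)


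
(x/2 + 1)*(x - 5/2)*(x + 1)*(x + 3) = x^4/2 + 7*x^3/4 - 2*x^2 - 43*x/4 - 15/2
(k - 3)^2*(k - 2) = k^3 - 8*k^2 + 21*k - 18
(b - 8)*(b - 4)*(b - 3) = b^3 - 15*b^2 + 68*b - 96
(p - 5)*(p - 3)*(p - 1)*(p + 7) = p^4 - 2*p^3 - 40*p^2 + 146*p - 105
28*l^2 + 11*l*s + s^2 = (4*l + s)*(7*l + s)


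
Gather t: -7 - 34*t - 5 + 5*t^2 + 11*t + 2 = 5*t^2 - 23*t - 10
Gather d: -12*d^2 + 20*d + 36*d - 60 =-12*d^2 + 56*d - 60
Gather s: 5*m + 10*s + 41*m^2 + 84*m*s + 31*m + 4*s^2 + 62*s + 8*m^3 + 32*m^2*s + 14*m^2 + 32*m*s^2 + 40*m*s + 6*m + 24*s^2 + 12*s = 8*m^3 + 55*m^2 + 42*m + s^2*(32*m + 28) + s*(32*m^2 + 124*m + 84)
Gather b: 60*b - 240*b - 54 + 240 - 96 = 90 - 180*b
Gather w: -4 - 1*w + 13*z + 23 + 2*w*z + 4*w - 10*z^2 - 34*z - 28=w*(2*z + 3) - 10*z^2 - 21*z - 9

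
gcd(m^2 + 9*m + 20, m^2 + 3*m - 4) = m + 4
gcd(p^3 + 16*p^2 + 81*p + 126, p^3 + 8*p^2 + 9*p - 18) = p^2 + 9*p + 18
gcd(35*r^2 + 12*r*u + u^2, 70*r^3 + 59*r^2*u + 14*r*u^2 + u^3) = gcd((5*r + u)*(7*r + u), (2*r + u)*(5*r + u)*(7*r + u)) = 35*r^2 + 12*r*u + u^2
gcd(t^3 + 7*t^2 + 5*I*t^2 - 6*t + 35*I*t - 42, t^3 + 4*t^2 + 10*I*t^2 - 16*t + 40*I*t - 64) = t + 2*I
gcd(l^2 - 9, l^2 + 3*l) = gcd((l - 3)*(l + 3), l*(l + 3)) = l + 3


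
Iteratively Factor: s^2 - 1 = (s + 1)*(s - 1)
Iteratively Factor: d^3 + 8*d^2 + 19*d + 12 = (d + 4)*(d^2 + 4*d + 3) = (d + 1)*(d + 4)*(d + 3)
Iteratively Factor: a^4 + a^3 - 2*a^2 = (a + 2)*(a^3 - a^2) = a*(a + 2)*(a^2 - a) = a*(a - 1)*(a + 2)*(a)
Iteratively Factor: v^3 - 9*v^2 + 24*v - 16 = (v - 1)*(v^2 - 8*v + 16) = (v - 4)*(v - 1)*(v - 4)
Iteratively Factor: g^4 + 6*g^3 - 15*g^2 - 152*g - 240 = (g + 4)*(g^3 + 2*g^2 - 23*g - 60) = (g + 3)*(g + 4)*(g^2 - g - 20) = (g - 5)*(g + 3)*(g + 4)*(g + 4)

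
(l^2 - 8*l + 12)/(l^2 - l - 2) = (l - 6)/(l + 1)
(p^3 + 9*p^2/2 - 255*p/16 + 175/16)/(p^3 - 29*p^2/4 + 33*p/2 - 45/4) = (4*p^2 + 23*p - 35)/(4*(p^2 - 6*p + 9))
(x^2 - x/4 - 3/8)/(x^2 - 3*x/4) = (x + 1/2)/x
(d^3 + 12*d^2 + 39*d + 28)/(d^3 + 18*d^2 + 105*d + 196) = (d + 1)/(d + 7)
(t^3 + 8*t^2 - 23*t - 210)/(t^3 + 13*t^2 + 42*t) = (t - 5)/t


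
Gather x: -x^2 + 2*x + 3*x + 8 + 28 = -x^2 + 5*x + 36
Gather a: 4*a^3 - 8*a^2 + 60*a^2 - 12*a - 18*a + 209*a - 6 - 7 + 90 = 4*a^3 + 52*a^2 + 179*a + 77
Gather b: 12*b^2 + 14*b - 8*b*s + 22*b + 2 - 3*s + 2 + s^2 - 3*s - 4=12*b^2 + b*(36 - 8*s) + s^2 - 6*s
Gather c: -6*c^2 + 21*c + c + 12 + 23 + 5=-6*c^2 + 22*c + 40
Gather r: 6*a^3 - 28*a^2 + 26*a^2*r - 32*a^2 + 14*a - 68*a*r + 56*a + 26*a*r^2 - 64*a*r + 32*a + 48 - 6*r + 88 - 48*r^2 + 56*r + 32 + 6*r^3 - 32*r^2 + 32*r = 6*a^3 - 60*a^2 + 102*a + 6*r^3 + r^2*(26*a - 80) + r*(26*a^2 - 132*a + 82) + 168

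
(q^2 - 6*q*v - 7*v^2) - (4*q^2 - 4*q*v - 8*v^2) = -3*q^2 - 2*q*v + v^2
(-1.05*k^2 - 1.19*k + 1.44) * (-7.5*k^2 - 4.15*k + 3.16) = 7.875*k^4 + 13.2825*k^3 - 9.1795*k^2 - 9.7364*k + 4.5504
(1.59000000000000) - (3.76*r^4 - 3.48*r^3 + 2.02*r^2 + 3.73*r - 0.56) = -3.76*r^4 + 3.48*r^3 - 2.02*r^2 - 3.73*r + 2.15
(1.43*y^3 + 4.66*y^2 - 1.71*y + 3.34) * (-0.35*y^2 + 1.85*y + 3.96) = -0.5005*y^5 + 1.0145*y^4 + 14.8823*y^3 + 14.1211*y^2 - 0.592599999999999*y + 13.2264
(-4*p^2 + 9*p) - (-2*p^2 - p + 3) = -2*p^2 + 10*p - 3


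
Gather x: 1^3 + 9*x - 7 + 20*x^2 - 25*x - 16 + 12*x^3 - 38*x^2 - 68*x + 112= 12*x^3 - 18*x^2 - 84*x + 90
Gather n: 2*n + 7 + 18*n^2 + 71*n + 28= 18*n^2 + 73*n + 35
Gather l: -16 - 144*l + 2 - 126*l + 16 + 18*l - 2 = -252*l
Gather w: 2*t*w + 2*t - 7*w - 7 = 2*t + w*(2*t - 7) - 7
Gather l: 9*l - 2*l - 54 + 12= 7*l - 42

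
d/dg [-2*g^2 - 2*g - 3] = -4*g - 2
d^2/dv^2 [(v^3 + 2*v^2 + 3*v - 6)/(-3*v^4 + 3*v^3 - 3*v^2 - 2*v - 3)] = 2*(-9*v^9 - 54*v^8 - 81*v^7 + 789*v^6 - 810*v^5 + 1071*v^4 - 244*v^3 - 396*v^2 + 324*v - 30)/(27*v^12 - 81*v^11 + 162*v^10 - 135*v^9 + 135*v^8 - 81*v^7 + 198*v^6 - 36*v^5 + 90*v^4 + 35*v^3 + 117*v^2 + 54*v + 27)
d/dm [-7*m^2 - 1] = -14*m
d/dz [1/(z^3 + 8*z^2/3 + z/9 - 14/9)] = 9*(-27*z^2 - 48*z - 1)/(9*z^3 + 24*z^2 + z - 14)^2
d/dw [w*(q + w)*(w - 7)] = w*(q + w) + w*(w - 7) + (q + w)*(w - 7)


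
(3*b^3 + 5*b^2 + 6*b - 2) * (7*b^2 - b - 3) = 21*b^5 + 32*b^4 + 28*b^3 - 35*b^2 - 16*b + 6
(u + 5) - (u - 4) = 9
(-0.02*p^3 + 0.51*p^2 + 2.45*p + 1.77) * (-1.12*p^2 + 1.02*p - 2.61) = 0.0224*p^5 - 0.5916*p^4 - 2.1716*p^3 - 0.8145*p^2 - 4.5891*p - 4.6197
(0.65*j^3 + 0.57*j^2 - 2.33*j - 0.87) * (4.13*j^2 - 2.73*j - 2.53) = 2.6845*j^5 + 0.5796*j^4 - 12.8235*j^3 + 1.3257*j^2 + 8.27*j + 2.2011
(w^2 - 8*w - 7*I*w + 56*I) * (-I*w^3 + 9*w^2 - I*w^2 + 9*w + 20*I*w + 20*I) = -I*w^5 + 2*w^4 + 7*I*w^4 - 14*w^3 - 35*I*w^3 + 124*w^2 + 301*I*w^2 - 980*w + 344*I*w - 1120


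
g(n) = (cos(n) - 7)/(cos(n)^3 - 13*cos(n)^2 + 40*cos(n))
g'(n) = (cos(n) - 7)*(3*sin(n)*cos(n)^2 - 26*sin(n)*cos(n) + 40*sin(n))/(cos(n)^3 - 13*cos(n)^2 + 40*cos(n))^2 - sin(n)/(cos(n)^3 - 13*cos(n)^2 + 40*cos(n))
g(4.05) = 0.26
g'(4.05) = 0.36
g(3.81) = 0.20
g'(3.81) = 0.17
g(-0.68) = -0.26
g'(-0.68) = 0.18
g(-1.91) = 0.50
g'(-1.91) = 1.49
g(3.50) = 0.16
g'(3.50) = 0.07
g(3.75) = 0.19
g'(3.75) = 0.15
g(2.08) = 0.33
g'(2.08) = -0.64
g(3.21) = 0.15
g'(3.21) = 0.01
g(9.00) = 0.16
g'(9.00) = -0.09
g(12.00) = -0.25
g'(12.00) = 0.13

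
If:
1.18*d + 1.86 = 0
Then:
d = -1.58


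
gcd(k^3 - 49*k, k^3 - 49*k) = k^3 - 49*k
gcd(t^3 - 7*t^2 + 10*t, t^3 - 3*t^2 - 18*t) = t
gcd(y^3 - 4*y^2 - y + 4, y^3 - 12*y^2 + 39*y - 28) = y^2 - 5*y + 4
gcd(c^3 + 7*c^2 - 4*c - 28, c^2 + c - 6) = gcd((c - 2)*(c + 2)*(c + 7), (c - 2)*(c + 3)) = c - 2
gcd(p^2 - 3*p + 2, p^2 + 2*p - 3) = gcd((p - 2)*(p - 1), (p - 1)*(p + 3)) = p - 1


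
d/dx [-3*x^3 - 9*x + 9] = -9*x^2 - 9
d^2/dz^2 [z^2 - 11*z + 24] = 2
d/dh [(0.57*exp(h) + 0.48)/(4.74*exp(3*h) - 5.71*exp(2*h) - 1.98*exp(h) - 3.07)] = (-5.4036*exp(3*h) - 3.5709*exp(2*h) + 5.4816*exp(h) - 0.7995)*exp(h)/(22.4676*exp(6*h) - 54.1308*exp(5*h) + 13.8337*exp(4*h) - 6.492*exp(3*h) + 38.9798*exp(2*h) + 12.1572*exp(h) + 9.4249)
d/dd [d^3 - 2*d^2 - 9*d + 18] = 3*d^2 - 4*d - 9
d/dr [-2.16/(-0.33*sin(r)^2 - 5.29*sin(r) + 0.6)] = -(1.4256*sin(r) + 11.4264)*cos(r)/(0.33*sin(r)^2 + 5.29*sin(r) - 0.6)^2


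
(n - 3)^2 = n^2 - 6*n + 9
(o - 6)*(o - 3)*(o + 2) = o^3 - 7*o^2 + 36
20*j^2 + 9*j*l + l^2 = (4*j + l)*(5*j + l)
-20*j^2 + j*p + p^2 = (-4*j + p)*(5*j + p)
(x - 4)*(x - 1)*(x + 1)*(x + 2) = x^4 - 2*x^3 - 9*x^2 + 2*x + 8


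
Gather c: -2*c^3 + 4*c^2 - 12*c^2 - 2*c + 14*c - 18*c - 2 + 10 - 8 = -2*c^3 - 8*c^2 - 6*c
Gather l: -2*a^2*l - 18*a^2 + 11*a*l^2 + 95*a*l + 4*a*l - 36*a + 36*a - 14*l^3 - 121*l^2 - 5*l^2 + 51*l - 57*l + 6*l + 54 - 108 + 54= -18*a^2 - 14*l^3 + l^2*(11*a - 126) + l*(-2*a^2 + 99*a)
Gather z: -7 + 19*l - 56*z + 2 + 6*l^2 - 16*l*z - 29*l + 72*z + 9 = 6*l^2 - 10*l + z*(16 - 16*l) + 4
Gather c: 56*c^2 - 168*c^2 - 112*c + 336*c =-112*c^2 + 224*c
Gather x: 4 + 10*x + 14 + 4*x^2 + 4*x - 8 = 4*x^2 + 14*x + 10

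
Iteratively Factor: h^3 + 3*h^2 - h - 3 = (h + 1)*(h^2 + 2*h - 3) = (h - 1)*(h + 1)*(h + 3)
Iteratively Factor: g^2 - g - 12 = (g - 4)*(g + 3)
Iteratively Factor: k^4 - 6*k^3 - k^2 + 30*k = (k - 5)*(k^3 - k^2 - 6*k) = (k - 5)*(k + 2)*(k^2 - 3*k) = k*(k - 5)*(k + 2)*(k - 3)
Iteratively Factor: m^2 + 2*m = (m)*(m + 2)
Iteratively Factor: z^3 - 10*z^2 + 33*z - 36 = (z - 4)*(z^2 - 6*z + 9) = (z - 4)*(z - 3)*(z - 3)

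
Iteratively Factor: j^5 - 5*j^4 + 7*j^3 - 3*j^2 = (j - 1)*(j^4 - 4*j^3 + 3*j^2) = (j - 3)*(j - 1)*(j^3 - j^2) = j*(j - 3)*(j - 1)*(j^2 - j) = j^2*(j - 3)*(j - 1)*(j - 1)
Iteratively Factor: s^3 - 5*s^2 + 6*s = (s - 3)*(s^2 - 2*s) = (s - 3)*(s - 2)*(s)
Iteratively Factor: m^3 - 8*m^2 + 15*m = (m - 3)*(m^2 - 5*m) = m*(m - 3)*(m - 5)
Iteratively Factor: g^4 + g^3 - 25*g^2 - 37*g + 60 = (g - 5)*(g^3 + 6*g^2 + 5*g - 12) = (g - 5)*(g - 1)*(g^2 + 7*g + 12) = (g - 5)*(g - 1)*(g + 4)*(g + 3)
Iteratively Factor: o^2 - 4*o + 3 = (o - 3)*(o - 1)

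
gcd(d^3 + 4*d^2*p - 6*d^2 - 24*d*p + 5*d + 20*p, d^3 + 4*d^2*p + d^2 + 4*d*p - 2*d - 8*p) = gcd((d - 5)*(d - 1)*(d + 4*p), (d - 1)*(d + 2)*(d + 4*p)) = d^2 + 4*d*p - d - 4*p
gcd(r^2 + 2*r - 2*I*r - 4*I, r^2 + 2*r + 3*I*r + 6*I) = r + 2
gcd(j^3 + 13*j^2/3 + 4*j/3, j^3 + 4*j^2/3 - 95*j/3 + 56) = 1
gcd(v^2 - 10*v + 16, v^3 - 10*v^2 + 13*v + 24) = v - 8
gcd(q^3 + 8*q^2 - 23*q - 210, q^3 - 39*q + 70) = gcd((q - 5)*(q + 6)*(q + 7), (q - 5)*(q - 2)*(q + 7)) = q^2 + 2*q - 35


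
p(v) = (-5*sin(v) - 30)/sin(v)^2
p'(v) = -2*(-5*sin(v) - 30)*cos(v)/sin(v)^3 - 5*cos(v)/sin(v)^2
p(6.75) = -159.23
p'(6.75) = 609.86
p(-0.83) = -48.32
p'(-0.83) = -94.57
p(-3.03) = -2374.20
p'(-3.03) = 42775.08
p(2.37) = -68.87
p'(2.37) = -134.23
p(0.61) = -100.14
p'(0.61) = 274.07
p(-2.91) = -547.66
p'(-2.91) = 4737.02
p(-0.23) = -555.28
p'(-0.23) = -4836.77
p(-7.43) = -30.63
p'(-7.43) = -30.12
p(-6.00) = -402.15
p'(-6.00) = 2702.37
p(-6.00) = -402.15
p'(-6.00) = 2702.37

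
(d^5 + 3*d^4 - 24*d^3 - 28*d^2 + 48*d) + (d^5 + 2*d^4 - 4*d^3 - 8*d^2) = 2*d^5 + 5*d^4 - 28*d^3 - 36*d^2 + 48*d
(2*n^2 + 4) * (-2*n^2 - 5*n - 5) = -4*n^4 - 10*n^3 - 18*n^2 - 20*n - 20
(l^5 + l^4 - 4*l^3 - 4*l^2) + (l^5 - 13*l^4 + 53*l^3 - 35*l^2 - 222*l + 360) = 2*l^5 - 12*l^4 + 49*l^3 - 39*l^2 - 222*l + 360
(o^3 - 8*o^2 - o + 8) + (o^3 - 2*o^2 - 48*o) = 2*o^3 - 10*o^2 - 49*o + 8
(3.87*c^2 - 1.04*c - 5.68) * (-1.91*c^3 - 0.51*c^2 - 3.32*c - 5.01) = -7.3917*c^5 + 0.0126999999999999*c^4 - 1.4692*c^3 - 13.0391*c^2 + 24.068*c + 28.4568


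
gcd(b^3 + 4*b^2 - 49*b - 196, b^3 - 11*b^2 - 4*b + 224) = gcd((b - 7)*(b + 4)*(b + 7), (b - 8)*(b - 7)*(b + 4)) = b^2 - 3*b - 28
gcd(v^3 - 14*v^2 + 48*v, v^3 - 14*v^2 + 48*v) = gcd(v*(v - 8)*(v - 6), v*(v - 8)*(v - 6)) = v^3 - 14*v^2 + 48*v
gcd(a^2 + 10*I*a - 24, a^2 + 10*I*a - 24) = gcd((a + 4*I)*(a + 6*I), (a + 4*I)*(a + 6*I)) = a^2 + 10*I*a - 24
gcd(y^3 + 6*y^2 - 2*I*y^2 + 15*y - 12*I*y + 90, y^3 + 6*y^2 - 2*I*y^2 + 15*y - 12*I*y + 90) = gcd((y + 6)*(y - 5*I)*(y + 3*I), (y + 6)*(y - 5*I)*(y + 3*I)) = y^3 + y^2*(6 - 2*I) + y*(15 - 12*I) + 90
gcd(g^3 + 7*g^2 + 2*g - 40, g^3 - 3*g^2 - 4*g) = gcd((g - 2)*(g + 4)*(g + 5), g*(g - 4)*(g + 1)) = 1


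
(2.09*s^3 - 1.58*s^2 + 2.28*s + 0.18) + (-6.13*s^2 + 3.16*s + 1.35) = 2.09*s^3 - 7.71*s^2 + 5.44*s + 1.53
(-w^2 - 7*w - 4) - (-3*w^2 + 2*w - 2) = 2*w^2 - 9*w - 2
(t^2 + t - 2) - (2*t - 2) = t^2 - t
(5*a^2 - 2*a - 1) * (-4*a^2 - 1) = -20*a^4 + 8*a^3 - a^2 + 2*a + 1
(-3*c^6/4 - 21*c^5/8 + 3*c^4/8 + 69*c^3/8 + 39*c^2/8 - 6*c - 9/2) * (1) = -3*c^6/4 - 21*c^5/8 + 3*c^4/8 + 69*c^3/8 + 39*c^2/8 - 6*c - 9/2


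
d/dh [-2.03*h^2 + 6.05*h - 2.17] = 6.05 - 4.06*h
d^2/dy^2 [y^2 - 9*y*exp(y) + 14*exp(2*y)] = -9*y*exp(y) + 56*exp(2*y) - 18*exp(y) + 2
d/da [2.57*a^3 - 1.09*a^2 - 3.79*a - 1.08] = 7.71*a^2 - 2.18*a - 3.79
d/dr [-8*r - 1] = -8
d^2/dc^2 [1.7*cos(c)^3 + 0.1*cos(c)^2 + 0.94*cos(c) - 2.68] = -2.215*cos(c) - 0.2*cos(2*c) - 3.825*cos(3*c)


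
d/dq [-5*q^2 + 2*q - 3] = 2 - 10*q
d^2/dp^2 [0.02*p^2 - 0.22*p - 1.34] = 0.0400000000000000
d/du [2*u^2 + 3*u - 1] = 4*u + 3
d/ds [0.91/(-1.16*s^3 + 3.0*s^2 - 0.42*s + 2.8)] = (3.1668*s^2 - 5.46*s + 0.3822)/(1.16*s^3 - 3.0*s^2 + 0.42*s - 2.8)^2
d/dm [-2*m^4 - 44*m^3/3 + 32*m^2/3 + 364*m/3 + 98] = -8*m^3 - 44*m^2 + 64*m/3 + 364/3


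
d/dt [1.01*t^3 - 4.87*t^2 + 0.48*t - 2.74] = 3.03*t^2 - 9.74*t + 0.48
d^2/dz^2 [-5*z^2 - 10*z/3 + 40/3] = -10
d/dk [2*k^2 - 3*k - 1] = 4*k - 3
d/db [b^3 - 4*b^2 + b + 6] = 3*b^2 - 8*b + 1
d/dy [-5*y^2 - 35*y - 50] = -10*y - 35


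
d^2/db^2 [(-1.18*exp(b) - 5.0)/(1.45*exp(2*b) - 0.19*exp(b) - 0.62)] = (-2.48095*exp(4*b) - 42.37509*exp(3*b) - 2.23242*exp(2*b) - 18.021496*exp(b) + 0.135408)*exp(b)/(3.048625*exp(6*b) - 1.198425*exp(5*b) - 3.753615*exp(4*b) + 1.018001*exp(3*b) + 1.604994*exp(2*b) - 0.219108*exp(b) - 0.238328)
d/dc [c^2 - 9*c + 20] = 2*c - 9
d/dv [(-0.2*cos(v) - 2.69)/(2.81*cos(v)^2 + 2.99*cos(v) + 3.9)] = (0.562*sin(v)^2 - 15.1178*cos(v) - 7.8251)*sin(v)/(2.81*cos(v)^2 + 2.99*cos(v) + 3.9)^2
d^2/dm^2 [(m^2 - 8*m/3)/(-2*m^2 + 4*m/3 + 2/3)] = (54*m^3 - 27*m^2 + 72*m - 19)/(27*m^6 - 54*m^5 + 9*m^4 + 28*m^3 - 3*m^2 - 6*m - 1)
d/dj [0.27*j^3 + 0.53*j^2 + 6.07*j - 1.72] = 0.81*j^2 + 1.06*j + 6.07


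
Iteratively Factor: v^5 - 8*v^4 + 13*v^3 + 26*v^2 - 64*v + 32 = (v - 4)*(v^4 - 4*v^3 - 3*v^2 + 14*v - 8) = (v - 4)^2*(v^3 - 3*v + 2) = (v - 4)^2*(v + 2)*(v^2 - 2*v + 1) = (v - 4)^2*(v - 1)*(v + 2)*(v - 1)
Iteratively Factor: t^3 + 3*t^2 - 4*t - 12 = (t + 3)*(t^2 - 4) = (t + 2)*(t + 3)*(t - 2)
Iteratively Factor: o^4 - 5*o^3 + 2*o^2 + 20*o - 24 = (o - 2)*(o^3 - 3*o^2 - 4*o + 12) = (o - 2)^2*(o^2 - o - 6) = (o - 3)*(o - 2)^2*(o + 2)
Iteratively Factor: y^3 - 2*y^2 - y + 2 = (y + 1)*(y^2 - 3*y + 2) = (y - 1)*(y + 1)*(y - 2)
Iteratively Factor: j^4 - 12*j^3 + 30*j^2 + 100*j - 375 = (j - 5)*(j^3 - 7*j^2 - 5*j + 75) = (j - 5)^2*(j^2 - 2*j - 15) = (j - 5)^2*(j + 3)*(j - 5)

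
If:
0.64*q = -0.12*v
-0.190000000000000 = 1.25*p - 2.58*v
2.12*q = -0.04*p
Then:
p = -0.19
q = 0.00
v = -0.02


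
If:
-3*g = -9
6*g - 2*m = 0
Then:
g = 3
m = 9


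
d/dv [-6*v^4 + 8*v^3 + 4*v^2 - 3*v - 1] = -24*v^3 + 24*v^2 + 8*v - 3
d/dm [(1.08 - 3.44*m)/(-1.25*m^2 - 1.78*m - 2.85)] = (-4.3*m^2 + 2.7*m + 11.7264)/(1.5625*m^4 + 4.45*m^3 + 10.2934*m^2 + 10.146*m + 8.1225)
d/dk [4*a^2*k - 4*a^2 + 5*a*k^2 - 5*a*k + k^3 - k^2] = 4*a^2 + 10*a*k - 5*a + 3*k^2 - 2*k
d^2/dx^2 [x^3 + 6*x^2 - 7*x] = 6*x + 12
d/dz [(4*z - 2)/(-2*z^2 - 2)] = 2*(z^2 - z - 1)/(z^4 + 2*z^2 + 1)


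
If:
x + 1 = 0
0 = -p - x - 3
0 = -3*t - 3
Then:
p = -2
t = -1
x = -1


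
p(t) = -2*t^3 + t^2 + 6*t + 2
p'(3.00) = -42.00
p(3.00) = -25.00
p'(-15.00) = -1374.00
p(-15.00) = 6887.00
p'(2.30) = -21.14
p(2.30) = -3.24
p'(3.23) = -50.14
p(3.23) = -35.58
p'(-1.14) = -4.08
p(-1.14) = -0.58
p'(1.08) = 1.16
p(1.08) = 7.13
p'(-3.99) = -97.50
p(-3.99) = 121.02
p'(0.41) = 5.81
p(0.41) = 4.49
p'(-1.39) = -8.37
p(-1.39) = 0.96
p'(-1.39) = -8.37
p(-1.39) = 0.96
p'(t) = -6*t^2 + 2*t + 6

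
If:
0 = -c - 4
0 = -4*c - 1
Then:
No Solution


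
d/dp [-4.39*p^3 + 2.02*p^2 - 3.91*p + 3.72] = -13.17*p^2 + 4.04*p - 3.91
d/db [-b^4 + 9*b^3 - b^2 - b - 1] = -4*b^3 + 27*b^2 - 2*b - 1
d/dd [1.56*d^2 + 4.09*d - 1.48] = 3.12*d + 4.09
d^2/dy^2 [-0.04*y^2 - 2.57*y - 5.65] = -0.0800000000000000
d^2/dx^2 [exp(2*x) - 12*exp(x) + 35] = 4*(exp(x) - 3)*exp(x)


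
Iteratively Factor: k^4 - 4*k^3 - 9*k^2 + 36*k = (k + 3)*(k^3 - 7*k^2 + 12*k) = (k - 3)*(k + 3)*(k^2 - 4*k) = k*(k - 3)*(k + 3)*(k - 4)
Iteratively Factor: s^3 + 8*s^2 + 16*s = (s + 4)*(s^2 + 4*s) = s*(s + 4)*(s + 4)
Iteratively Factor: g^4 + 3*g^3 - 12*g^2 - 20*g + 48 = (g - 2)*(g^3 + 5*g^2 - 2*g - 24) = (g - 2)^2*(g^2 + 7*g + 12) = (g - 2)^2*(g + 4)*(g + 3)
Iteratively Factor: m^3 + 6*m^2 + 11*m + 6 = (m + 1)*(m^2 + 5*m + 6) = (m + 1)*(m + 3)*(m + 2)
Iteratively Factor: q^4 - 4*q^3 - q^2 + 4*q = (q)*(q^3 - 4*q^2 - q + 4) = q*(q + 1)*(q^2 - 5*q + 4) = q*(q - 4)*(q + 1)*(q - 1)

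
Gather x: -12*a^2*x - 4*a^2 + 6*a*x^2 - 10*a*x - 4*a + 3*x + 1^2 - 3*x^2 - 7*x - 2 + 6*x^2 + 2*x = -4*a^2 - 4*a + x^2*(6*a + 3) + x*(-12*a^2 - 10*a - 2) - 1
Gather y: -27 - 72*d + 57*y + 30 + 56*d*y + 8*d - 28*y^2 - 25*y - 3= -64*d - 28*y^2 + y*(56*d + 32)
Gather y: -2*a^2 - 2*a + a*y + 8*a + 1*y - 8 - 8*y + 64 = -2*a^2 + 6*a + y*(a - 7) + 56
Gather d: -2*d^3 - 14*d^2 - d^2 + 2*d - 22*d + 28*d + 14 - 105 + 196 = -2*d^3 - 15*d^2 + 8*d + 105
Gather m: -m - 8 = -m - 8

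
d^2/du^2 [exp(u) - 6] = exp(u)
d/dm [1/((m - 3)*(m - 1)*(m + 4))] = (13 - 3*m^2)/(m^6 - 26*m^4 + 24*m^3 + 169*m^2 - 312*m + 144)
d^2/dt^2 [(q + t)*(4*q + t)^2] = 18*q + 6*t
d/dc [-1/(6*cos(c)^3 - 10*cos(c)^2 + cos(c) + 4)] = (-18*cos(c)^2 + 20*cos(c) - 1)*sin(c)/(6*cos(c)^3 - 10*cos(c)^2 + cos(c) + 4)^2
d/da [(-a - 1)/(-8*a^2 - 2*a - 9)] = (-8*a^2 - 16*a + 7)/(64*a^4 + 32*a^3 + 148*a^2 + 36*a + 81)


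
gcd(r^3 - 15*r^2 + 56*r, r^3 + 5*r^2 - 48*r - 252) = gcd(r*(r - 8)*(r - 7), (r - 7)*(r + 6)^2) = r - 7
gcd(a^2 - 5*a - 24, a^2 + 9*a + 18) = a + 3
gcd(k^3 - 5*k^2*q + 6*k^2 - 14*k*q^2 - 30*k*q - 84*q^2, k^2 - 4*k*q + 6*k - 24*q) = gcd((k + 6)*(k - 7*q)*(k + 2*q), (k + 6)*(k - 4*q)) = k + 6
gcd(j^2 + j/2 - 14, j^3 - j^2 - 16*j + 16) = j + 4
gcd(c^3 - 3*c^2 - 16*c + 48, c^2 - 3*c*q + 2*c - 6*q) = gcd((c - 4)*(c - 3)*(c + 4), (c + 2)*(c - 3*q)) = 1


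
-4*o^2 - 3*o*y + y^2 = (-4*o + y)*(o + y)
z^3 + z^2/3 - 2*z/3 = z*(z - 2/3)*(z + 1)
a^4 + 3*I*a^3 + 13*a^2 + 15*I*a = a*(a - 3*I)*(a + I)*(a + 5*I)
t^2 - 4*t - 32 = (t - 8)*(t + 4)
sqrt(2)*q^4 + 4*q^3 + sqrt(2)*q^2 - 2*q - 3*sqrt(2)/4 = (q - sqrt(2)/2)*(q + sqrt(2)/2)*(q + 3*sqrt(2)/2)*(sqrt(2)*q + 1)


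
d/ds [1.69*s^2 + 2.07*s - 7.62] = 3.38*s + 2.07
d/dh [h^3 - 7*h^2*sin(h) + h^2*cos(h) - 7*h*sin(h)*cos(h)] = -h^2*sin(h) - 7*h^2*cos(h) + 3*h^2 - 14*h*sin(h) + 2*h*cos(h) - 7*h*cos(2*h) - 7*sin(2*h)/2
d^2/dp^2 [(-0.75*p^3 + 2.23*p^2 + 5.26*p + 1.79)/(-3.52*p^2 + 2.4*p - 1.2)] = (5.6843418860808e-14*p^4 - 165.721088*p^3 - 89.515776*p^2 + 230.52096*p - 42.21888)/(43.614208*p^6 - 89.21088*p^5 + 105.43104*p^4 - 74.6496*p^3 + 35.9424*p^2 - 10.368*p + 1.728)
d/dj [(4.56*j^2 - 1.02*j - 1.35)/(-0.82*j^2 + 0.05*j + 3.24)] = (-0.6084*j^2 + 27.3348*j - 3.2373)/(0.6724*j^4 - 0.082*j^3 - 5.3111*j^2 + 0.324*j + 10.4976)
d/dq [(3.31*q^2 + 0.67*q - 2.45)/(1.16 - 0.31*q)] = (-1.0261*q^2 + 7.6792*q + 0.0176999999999999)/(0.0961*q^2 - 0.7192*q + 1.3456)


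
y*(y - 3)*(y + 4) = y^3 + y^2 - 12*y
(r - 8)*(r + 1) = r^2 - 7*r - 8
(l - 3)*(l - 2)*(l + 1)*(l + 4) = l^4 - 15*l^2 + 10*l + 24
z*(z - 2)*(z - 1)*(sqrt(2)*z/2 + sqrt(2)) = sqrt(2)*z^4/2 - sqrt(2)*z^3/2 - 2*sqrt(2)*z^2 + 2*sqrt(2)*z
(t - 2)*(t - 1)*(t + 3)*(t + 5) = t^4 + 5*t^3 - 7*t^2 - 29*t + 30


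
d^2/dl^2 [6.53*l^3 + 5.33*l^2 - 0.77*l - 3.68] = 39.18*l + 10.66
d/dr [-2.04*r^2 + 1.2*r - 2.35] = 1.2 - 4.08*r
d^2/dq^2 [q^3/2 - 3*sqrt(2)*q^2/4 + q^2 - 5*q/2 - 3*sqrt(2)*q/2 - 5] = 3*q - 3*sqrt(2)/2 + 2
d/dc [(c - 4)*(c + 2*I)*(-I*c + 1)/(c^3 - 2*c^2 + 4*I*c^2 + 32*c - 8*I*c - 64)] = (c^4*(1 - 2*I) + c^3*(8 - 68*I) + c^2*(112 + 372*I) + c*(-448 - 544*I) + 832 + 128*I)/(c^6 + c^5*(-4 + 8*I) + c^4*(52 - 32*I) + c^3*(-192 + 288*I) + c^2*(1216 - 1024*I) + c*(-4096 + 1024*I) + 4096)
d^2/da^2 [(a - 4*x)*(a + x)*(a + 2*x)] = 6*a - 2*x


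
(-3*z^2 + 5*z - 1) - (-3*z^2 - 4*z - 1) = 9*z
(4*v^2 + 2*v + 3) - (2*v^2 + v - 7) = 2*v^2 + v + 10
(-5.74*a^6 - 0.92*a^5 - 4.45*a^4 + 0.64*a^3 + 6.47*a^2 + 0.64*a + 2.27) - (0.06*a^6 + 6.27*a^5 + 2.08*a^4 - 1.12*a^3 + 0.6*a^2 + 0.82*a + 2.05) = -5.8*a^6 - 7.19*a^5 - 6.53*a^4 + 1.76*a^3 + 5.87*a^2 - 0.18*a + 0.22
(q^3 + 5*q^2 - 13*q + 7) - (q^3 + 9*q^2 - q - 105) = -4*q^2 - 12*q + 112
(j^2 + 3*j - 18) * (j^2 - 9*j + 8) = j^4 - 6*j^3 - 37*j^2 + 186*j - 144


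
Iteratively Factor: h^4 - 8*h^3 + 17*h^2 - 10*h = (h)*(h^3 - 8*h^2 + 17*h - 10) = h*(h - 2)*(h^2 - 6*h + 5) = h*(h - 5)*(h - 2)*(h - 1)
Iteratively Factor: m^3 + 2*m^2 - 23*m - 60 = (m + 3)*(m^2 - m - 20) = (m - 5)*(m + 3)*(m + 4)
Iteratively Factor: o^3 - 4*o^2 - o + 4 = (o - 4)*(o^2 - 1) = (o - 4)*(o - 1)*(o + 1)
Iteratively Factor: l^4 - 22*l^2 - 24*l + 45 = (l + 3)*(l^3 - 3*l^2 - 13*l + 15) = (l - 5)*(l + 3)*(l^2 + 2*l - 3) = (l - 5)*(l + 3)^2*(l - 1)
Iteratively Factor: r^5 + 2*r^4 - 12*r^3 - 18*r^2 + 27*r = (r - 3)*(r^4 + 5*r^3 + 3*r^2 - 9*r) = (r - 3)*(r - 1)*(r^3 + 6*r^2 + 9*r) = (r - 3)*(r - 1)*(r + 3)*(r^2 + 3*r) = (r - 3)*(r - 1)*(r + 3)^2*(r)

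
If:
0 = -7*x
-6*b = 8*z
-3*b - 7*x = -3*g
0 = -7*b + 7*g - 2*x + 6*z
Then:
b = 0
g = 0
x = 0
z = 0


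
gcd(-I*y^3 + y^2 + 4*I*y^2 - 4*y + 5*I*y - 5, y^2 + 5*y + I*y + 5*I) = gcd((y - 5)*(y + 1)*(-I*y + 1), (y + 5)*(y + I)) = y + I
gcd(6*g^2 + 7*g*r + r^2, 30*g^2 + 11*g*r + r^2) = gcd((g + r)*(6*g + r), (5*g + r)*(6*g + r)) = 6*g + r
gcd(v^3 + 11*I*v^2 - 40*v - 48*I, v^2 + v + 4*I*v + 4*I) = v + 4*I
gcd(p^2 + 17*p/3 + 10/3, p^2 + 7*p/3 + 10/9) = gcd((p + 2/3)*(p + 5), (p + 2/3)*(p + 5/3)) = p + 2/3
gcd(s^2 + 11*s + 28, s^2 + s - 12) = s + 4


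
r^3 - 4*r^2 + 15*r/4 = r*(r - 5/2)*(r - 3/2)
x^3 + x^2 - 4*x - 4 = (x - 2)*(x + 1)*(x + 2)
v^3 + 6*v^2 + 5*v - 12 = (v - 1)*(v + 3)*(v + 4)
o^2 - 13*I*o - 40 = (o - 8*I)*(o - 5*I)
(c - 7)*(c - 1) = c^2 - 8*c + 7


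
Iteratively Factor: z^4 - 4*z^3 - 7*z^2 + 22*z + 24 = (z + 1)*(z^3 - 5*z^2 - 2*z + 24) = (z - 4)*(z + 1)*(z^2 - z - 6) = (z - 4)*(z + 1)*(z + 2)*(z - 3)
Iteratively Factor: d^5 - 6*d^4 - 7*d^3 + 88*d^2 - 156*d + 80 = (d - 1)*(d^4 - 5*d^3 - 12*d^2 + 76*d - 80) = (d - 2)*(d - 1)*(d^3 - 3*d^2 - 18*d + 40) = (d - 2)*(d - 1)*(d + 4)*(d^2 - 7*d + 10) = (d - 5)*(d - 2)*(d - 1)*(d + 4)*(d - 2)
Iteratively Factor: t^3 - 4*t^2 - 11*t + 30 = (t + 3)*(t^2 - 7*t + 10) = (t - 2)*(t + 3)*(t - 5)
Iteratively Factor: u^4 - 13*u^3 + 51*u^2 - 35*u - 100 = (u - 5)*(u^3 - 8*u^2 + 11*u + 20) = (u - 5)^2*(u^2 - 3*u - 4) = (u - 5)^2*(u + 1)*(u - 4)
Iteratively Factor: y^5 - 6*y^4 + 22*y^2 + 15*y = (y)*(y^4 - 6*y^3 + 22*y + 15) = y*(y - 3)*(y^3 - 3*y^2 - 9*y - 5) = y*(y - 3)*(y + 1)*(y^2 - 4*y - 5) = y*(y - 3)*(y + 1)^2*(y - 5)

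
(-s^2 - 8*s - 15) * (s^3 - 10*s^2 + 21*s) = -s^5 + 2*s^4 + 44*s^3 - 18*s^2 - 315*s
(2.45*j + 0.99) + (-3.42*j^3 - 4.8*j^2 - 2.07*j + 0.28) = -3.42*j^3 - 4.8*j^2 + 0.38*j + 1.27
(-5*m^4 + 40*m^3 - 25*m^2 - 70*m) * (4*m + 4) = -20*m^5 + 140*m^4 + 60*m^3 - 380*m^2 - 280*m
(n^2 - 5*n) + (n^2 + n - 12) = 2*n^2 - 4*n - 12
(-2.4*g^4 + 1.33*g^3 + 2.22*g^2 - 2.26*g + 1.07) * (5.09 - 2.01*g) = 4.824*g^5 - 14.8893*g^4 + 2.3075*g^3 + 15.8424*g^2 - 13.6541*g + 5.4463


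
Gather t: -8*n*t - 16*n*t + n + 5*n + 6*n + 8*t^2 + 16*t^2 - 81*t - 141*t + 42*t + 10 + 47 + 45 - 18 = 12*n + 24*t^2 + t*(-24*n - 180) + 84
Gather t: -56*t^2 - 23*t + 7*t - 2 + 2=-56*t^2 - 16*t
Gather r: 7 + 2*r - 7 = 2*r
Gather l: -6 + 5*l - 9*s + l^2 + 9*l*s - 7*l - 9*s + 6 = l^2 + l*(9*s - 2) - 18*s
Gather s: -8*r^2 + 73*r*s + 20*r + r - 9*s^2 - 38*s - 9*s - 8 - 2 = -8*r^2 + 21*r - 9*s^2 + s*(73*r - 47) - 10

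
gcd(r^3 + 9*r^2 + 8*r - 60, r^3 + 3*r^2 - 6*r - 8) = r - 2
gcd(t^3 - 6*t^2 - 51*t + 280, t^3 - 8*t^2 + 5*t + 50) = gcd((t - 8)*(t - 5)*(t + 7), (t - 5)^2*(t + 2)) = t - 5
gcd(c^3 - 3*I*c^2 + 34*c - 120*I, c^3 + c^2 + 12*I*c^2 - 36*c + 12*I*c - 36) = c + 6*I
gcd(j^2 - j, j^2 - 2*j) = j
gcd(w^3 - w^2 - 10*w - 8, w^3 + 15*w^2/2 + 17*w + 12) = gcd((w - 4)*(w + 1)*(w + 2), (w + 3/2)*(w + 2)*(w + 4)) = w + 2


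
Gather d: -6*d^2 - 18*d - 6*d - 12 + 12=-6*d^2 - 24*d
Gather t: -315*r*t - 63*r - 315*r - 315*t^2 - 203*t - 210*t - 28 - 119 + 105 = -378*r - 315*t^2 + t*(-315*r - 413) - 42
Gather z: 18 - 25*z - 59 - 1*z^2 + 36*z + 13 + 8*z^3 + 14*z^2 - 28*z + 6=8*z^3 + 13*z^2 - 17*z - 22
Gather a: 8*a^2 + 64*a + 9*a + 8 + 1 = 8*a^2 + 73*a + 9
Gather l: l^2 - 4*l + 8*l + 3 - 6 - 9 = l^2 + 4*l - 12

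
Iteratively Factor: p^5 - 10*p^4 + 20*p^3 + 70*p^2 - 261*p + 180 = (p - 1)*(p^4 - 9*p^3 + 11*p^2 + 81*p - 180) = (p - 3)*(p - 1)*(p^3 - 6*p^2 - 7*p + 60) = (p - 3)*(p - 1)*(p + 3)*(p^2 - 9*p + 20) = (p - 5)*(p - 3)*(p - 1)*(p + 3)*(p - 4)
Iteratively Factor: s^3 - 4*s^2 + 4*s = (s - 2)*(s^2 - 2*s) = (s - 2)^2*(s)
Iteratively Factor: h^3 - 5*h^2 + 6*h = (h - 3)*(h^2 - 2*h) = h*(h - 3)*(h - 2)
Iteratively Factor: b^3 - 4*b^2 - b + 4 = (b + 1)*(b^2 - 5*b + 4) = (b - 1)*(b + 1)*(b - 4)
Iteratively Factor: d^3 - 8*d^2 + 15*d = (d)*(d^2 - 8*d + 15) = d*(d - 5)*(d - 3)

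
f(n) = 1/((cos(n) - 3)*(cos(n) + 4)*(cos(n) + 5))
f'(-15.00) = 0.00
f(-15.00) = -0.02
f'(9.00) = 0.00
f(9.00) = -0.02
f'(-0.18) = -0.00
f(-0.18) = -0.02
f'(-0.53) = -0.00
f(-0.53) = -0.02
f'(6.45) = 0.00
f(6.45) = -0.02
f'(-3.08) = 0.00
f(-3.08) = -0.02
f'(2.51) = -0.00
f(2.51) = -0.02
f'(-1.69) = 0.00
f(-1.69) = -0.02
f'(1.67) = -0.00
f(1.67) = -0.02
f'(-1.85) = 0.00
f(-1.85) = -0.02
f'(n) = sin(n)/((cos(n) - 3)*(cos(n) + 4)*(cos(n) + 5)^2) + sin(n)/((cos(n) - 3)*(cos(n) + 4)^2*(cos(n) + 5)) + sin(n)/((cos(n) - 3)^2*(cos(n) + 4)*(cos(n) + 5)) = (-3*sin(n)^2 + 12*cos(n) - 4)*sin(n)/((cos(n) - 3)^2*(cos(n) + 4)^2*(cos(n) + 5)^2)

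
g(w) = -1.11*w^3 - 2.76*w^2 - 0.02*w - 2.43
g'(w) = -3.33*w^2 - 5.52*w - 0.02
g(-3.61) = 13.89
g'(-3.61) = -23.49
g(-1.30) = -4.63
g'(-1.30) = 1.53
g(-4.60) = 47.30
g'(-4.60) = -45.09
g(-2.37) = -3.11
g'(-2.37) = -5.64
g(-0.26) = -2.59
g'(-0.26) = 1.19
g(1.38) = -10.63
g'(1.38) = -13.98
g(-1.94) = -4.67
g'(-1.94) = -1.84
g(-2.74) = -0.26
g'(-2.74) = -9.90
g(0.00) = -2.43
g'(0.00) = -0.02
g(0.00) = -2.43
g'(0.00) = -0.02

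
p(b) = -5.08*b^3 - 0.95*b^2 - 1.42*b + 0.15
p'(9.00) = -1252.96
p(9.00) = -3792.90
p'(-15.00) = -3401.92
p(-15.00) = 16952.70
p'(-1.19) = -20.74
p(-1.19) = 9.06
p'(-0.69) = -7.36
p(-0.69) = 2.35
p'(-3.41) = -172.15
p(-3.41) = 195.38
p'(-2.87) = -121.50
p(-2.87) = 116.49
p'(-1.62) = -38.34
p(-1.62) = 21.55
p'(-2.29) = -76.99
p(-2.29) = 59.43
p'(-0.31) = -2.30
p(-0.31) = 0.65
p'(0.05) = -1.55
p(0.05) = 0.08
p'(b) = -15.24*b^2 - 1.9*b - 1.42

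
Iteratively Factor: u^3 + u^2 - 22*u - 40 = (u - 5)*(u^2 + 6*u + 8) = (u - 5)*(u + 4)*(u + 2)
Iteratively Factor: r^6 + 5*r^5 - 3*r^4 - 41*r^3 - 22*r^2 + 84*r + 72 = (r + 3)*(r^5 + 2*r^4 - 9*r^3 - 14*r^2 + 20*r + 24) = (r - 2)*(r + 3)*(r^4 + 4*r^3 - r^2 - 16*r - 12) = (r - 2)*(r + 2)*(r + 3)*(r^3 + 2*r^2 - 5*r - 6) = (r - 2)*(r + 1)*(r + 2)*(r + 3)*(r^2 + r - 6) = (r - 2)*(r + 1)*(r + 2)*(r + 3)^2*(r - 2)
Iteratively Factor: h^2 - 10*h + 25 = (h - 5)*(h - 5)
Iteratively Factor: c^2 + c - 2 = (c + 2)*(c - 1)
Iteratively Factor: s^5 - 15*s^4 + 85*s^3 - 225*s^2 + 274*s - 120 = (s - 4)*(s^4 - 11*s^3 + 41*s^2 - 61*s + 30) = (s - 5)*(s - 4)*(s^3 - 6*s^2 + 11*s - 6) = (s - 5)*(s - 4)*(s - 1)*(s^2 - 5*s + 6) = (s - 5)*(s - 4)*(s - 2)*(s - 1)*(s - 3)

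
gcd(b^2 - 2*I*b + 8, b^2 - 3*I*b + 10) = b + 2*I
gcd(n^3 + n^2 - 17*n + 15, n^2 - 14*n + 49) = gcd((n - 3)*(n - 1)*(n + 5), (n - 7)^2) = 1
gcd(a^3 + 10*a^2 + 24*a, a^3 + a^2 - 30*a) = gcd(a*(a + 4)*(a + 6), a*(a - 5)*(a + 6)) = a^2 + 6*a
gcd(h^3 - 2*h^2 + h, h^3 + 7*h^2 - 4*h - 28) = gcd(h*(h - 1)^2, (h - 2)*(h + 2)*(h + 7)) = 1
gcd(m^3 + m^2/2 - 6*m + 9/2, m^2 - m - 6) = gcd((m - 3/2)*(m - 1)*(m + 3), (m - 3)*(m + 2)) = 1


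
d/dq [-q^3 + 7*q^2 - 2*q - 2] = -3*q^2 + 14*q - 2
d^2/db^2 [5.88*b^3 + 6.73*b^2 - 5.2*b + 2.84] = 35.28*b + 13.46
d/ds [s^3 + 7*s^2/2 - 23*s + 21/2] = 3*s^2 + 7*s - 23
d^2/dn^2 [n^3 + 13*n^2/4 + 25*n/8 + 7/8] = 6*n + 13/2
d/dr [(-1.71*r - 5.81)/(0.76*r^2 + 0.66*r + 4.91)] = (1.2996*r^2 + 8.8312*r - 4.5615)/(0.5776*r^4 + 1.0032*r^3 + 7.8988*r^2 + 6.4812*r + 24.1081)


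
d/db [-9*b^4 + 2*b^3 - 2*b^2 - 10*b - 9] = -36*b^3 + 6*b^2 - 4*b - 10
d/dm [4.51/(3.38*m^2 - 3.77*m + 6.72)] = (17.0027 - 30.4876*m)/(3.38*m^2 - 3.77*m + 6.72)^2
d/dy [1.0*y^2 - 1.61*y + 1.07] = 2.0*y - 1.61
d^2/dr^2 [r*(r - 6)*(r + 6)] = 6*r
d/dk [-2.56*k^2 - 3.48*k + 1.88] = -5.12*k - 3.48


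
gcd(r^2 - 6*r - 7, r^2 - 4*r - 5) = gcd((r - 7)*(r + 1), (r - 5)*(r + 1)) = r + 1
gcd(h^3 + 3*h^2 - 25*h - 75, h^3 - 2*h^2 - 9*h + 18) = h + 3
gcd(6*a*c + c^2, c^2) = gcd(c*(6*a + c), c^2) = c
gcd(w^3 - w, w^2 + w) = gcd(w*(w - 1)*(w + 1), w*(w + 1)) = w^2 + w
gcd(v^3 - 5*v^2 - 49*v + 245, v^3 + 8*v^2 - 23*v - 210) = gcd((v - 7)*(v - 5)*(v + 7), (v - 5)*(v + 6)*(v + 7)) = v^2 + 2*v - 35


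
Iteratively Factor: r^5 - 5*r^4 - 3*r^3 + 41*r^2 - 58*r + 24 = (r + 3)*(r^4 - 8*r^3 + 21*r^2 - 22*r + 8) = (r - 1)*(r + 3)*(r^3 - 7*r^2 + 14*r - 8) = (r - 4)*(r - 1)*(r + 3)*(r^2 - 3*r + 2) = (r - 4)*(r - 2)*(r - 1)*(r + 3)*(r - 1)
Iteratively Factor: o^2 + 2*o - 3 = (o + 3)*(o - 1)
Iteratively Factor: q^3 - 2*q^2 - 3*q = (q + 1)*(q^2 - 3*q) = (q - 3)*(q + 1)*(q)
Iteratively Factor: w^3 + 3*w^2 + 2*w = (w + 2)*(w^2 + w) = w*(w + 2)*(w + 1)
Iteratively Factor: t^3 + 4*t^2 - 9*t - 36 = (t + 4)*(t^2 - 9) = (t - 3)*(t + 4)*(t + 3)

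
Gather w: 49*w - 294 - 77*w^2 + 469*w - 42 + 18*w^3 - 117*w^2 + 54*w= 18*w^3 - 194*w^2 + 572*w - 336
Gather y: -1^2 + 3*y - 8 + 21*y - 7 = 24*y - 16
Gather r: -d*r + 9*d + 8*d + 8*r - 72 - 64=17*d + r*(8 - d) - 136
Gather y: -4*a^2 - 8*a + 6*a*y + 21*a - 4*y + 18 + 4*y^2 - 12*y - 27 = -4*a^2 + 13*a + 4*y^2 + y*(6*a - 16) - 9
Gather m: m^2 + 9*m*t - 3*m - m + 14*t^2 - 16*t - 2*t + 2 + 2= m^2 + m*(9*t - 4) + 14*t^2 - 18*t + 4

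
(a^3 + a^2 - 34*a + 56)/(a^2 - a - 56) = (a^2 - 6*a + 8)/(a - 8)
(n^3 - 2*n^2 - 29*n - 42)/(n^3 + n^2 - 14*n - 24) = (n - 7)/(n - 4)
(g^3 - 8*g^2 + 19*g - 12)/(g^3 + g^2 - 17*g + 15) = (g - 4)/(g + 5)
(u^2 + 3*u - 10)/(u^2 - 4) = (u + 5)/(u + 2)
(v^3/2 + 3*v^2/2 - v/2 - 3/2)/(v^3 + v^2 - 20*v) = (v^3 + 3*v^2 - v - 3)/(2*v*(v^2 + v - 20))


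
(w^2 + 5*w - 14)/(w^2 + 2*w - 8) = (w + 7)/(w + 4)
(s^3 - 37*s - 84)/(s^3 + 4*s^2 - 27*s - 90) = (s^2 - 3*s - 28)/(s^2 + s - 30)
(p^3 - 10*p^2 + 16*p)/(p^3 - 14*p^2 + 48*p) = (p - 2)/(p - 6)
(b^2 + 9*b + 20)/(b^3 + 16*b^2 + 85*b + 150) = (b + 4)/(b^2 + 11*b + 30)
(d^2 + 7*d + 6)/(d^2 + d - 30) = (d + 1)/(d - 5)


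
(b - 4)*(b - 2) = b^2 - 6*b + 8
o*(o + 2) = o^2 + 2*o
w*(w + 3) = w^2 + 3*w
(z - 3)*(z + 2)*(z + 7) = z^3 + 6*z^2 - 13*z - 42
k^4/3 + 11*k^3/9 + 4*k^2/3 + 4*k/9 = k*(k/3 + 1/3)*(k + 2/3)*(k + 2)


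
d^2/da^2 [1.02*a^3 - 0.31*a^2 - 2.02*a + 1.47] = 6.12*a - 0.62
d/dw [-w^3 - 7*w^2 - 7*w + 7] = -3*w^2 - 14*w - 7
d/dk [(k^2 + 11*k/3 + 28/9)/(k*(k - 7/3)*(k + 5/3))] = (-81*k^4 - 594*k^3 - 873*k^2 + 336*k + 980)/(k^2*(81*k^4 - 108*k^3 - 594*k^2 + 420*k + 1225))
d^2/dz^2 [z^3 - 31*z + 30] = 6*z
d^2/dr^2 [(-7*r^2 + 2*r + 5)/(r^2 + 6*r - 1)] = 4*(22*r^3 - 3*r^2 + 48*r + 95)/(r^6 + 18*r^5 + 105*r^4 + 180*r^3 - 105*r^2 + 18*r - 1)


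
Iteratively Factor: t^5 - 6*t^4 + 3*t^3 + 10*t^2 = (t - 5)*(t^4 - t^3 - 2*t^2) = t*(t - 5)*(t^3 - t^2 - 2*t) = t*(t - 5)*(t - 2)*(t^2 + t) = t^2*(t - 5)*(t - 2)*(t + 1)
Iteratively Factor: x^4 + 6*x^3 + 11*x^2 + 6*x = (x + 1)*(x^3 + 5*x^2 + 6*x) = (x + 1)*(x + 2)*(x^2 + 3*x) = (x + 1)*(x + 2)*(x + 3)*(x)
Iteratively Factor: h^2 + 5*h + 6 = (h + 2)*(h + 3)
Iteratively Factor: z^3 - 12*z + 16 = (z + 4)*(z^2 - 4*z + 4) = (z - 2)*(z + 4)*(z - 2)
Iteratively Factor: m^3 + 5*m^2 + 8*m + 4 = (m + 1)*(m^2 + 4*m + 4) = (m + 1)*(m + 2)*(m + 2)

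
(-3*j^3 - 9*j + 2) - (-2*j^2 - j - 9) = -3*j^3 + 2*j^2 - 8*j + 11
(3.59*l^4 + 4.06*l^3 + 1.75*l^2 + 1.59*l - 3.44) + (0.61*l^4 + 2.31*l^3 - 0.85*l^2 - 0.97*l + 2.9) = 4.2*l^4 + 6.37*l^3 + 0.9*l^2 + 0.62*l - 0.54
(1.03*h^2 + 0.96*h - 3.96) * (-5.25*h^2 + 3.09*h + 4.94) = -5.4075*h^4 - 1.8573*h^3 + 28.8446*h^2 - 7.494*h - 19.5624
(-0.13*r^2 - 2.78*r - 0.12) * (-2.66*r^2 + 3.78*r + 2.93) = 0.3458*r^4 + 6.9034*r^3 - 10.5701*r^2 - 8.599*r - 0.3516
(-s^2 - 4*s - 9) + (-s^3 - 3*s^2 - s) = -s^3 - 4*s^2 - 5*s - 9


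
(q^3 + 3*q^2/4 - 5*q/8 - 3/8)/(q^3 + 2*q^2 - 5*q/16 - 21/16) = 2*(2*q + 1)/(4*q + 7)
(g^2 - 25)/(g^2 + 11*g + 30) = (g - 5)/(g + 6)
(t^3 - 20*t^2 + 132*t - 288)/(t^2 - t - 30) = (t^2 - 14*t + 48)/(t + 5)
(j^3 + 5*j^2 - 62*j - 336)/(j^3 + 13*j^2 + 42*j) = (j - 8)/j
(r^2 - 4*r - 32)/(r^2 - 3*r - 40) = (r + 4)/(r + 5)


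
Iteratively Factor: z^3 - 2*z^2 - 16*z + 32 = (z + 4)*(z^2 - 6*z + 8) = (z - 4)*(z + 4)*(z - 2)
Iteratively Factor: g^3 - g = (g)*(g^2 - 1) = g*(g - 1)*(g + 1)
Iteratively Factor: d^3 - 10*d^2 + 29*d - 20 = (d - 4)*(d^2 - 6*d + 5) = (d - 5)*(d - 4)*(d - 1)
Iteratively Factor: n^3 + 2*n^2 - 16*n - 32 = (n + 2)*(n^2 - 16) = (n - 4)*(n + 2)*(n + 4)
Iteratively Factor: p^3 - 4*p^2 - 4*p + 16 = (p - 2)*(p^2 - 2*p - 8) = (p - 4)*(p - 2)*(p + 2)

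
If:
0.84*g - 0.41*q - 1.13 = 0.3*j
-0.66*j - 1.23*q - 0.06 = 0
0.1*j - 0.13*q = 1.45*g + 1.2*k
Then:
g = 1.31277056277056 - 0.177489177489178*q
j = -1.86363636363636*q - 0.0909090909090909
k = -0.0491702741702742*q - 1.59384018759019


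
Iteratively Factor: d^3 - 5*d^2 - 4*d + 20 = (d - 5)*(d^2 - 4) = (d - 5)*(d + 2)*(d - 2)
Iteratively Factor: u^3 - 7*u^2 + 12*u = (u - 3)*(u^2 - 4*u) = u*(u - 3)*(u - 4)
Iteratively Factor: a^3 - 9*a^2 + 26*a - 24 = (a - 3)*(a^2 - 6*a + 8) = (a - 4)*(a - 3)*(a - 2)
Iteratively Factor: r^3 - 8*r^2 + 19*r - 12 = (r - 1)*(r^2 - 7*r + 12) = (r - 4)*(r - 1)*(r - 3)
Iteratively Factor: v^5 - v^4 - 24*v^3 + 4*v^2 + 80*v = (v - 2)*(v^4 + v^3 - 22*v^2 - 40*v) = (v - 2)*(v + 4)*(v^3 - 3*v^2 - 10*v) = v*(v - 2)*(v + 4)*(v^2 - 3*v - 10) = v*(v - 2)*(v + 2)*(v + 4)*(v - 5)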